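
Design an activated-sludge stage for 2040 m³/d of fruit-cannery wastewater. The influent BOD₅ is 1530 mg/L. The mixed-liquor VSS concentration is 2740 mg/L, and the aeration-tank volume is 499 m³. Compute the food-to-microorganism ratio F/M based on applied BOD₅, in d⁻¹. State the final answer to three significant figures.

F/M ≈ 2.28 d⁻¹

F/M = applied load / biomass = Q·S₀/(V·X) = 2040 × 1530 / (499.0 × 2740) = 2.283 d⁻¹.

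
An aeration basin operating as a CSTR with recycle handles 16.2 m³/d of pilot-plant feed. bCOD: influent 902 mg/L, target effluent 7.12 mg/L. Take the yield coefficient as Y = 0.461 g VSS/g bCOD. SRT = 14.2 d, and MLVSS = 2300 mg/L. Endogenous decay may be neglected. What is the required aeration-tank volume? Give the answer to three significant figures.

V ≈ 41.3 m³

V·X = Y·Q·ΔS·θ_c gives V = 0.461 × 16.2 × (902 − 7.12) × 14.2 / 2300 = 41.26 m³.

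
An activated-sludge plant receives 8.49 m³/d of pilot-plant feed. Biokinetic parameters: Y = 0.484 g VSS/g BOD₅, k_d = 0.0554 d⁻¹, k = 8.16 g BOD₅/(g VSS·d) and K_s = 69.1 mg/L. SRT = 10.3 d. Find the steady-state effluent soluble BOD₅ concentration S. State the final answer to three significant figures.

For a completely mixed reactor with recycle the Lawrence–McCarty relation gives S = K_s·(1 + k_d·θ_c) / [θ_c·(Y·k − k_d) − 1] = 69.1 × (1 + 0.0554 × 10.3) / [10.3 × (0.484 × 8.16 − 0.0554) − 1] = 108.5 / 39.11 = 2.775 mg/L.

S ≈ 2.78 mg/L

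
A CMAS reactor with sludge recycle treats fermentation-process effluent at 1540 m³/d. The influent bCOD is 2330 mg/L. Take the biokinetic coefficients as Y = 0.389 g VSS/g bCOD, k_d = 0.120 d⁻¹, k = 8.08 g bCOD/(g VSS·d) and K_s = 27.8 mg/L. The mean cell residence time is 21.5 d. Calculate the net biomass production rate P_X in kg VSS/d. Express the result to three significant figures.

P_X ≈ 390 kg VSS/d

For a completely mixed reactor with recycle the Lawrence–McCarty relation gives S = K_s·(1 + k_d·θ_c) / [θ_c·(Y·k − k_d) − 1] = 27.8 × (1 + 0.120 × 21.5) / [21.5 × (0.389 × 8.08 − 0.120) − 1] = 99.52 / 64.00 = 1.555 mg/L.
Observed yield with endogenous decay: Y_obs = Y / (1 + k_d·θ_c) = 0.389 / (1 + 0.120 × 21.5) = 0.389 / 3.580 = 0.1087 g VSS/g bCOD.
Substrate removed = Q·(S₀ − S) = 1540 m³/d × (2330 − 1.56) g/m³ = 3.59×10^6 g/d = 3586 kg/d.
So the net sludge growth is P_X = 0.1087 × 3586 = 389.6 kg VSS/d.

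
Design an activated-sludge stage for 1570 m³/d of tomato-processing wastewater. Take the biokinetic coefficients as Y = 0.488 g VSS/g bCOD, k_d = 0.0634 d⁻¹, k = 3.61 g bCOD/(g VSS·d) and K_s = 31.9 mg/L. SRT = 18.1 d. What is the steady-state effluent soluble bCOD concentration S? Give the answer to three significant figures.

S ≈ 2.30 mg/L

Effluent substrate depends only on kinetics and SRT: S = K_s(1 + k_d θ_c) / [θ_c(Yk − k_d) − 1] = 31.9 × (1 + 0.0634 × 18.1) / [18.1 × (0.488 × 3.61 − 0.0634) − 1] = 68.51 / 29.74 = 2.304 mg/L.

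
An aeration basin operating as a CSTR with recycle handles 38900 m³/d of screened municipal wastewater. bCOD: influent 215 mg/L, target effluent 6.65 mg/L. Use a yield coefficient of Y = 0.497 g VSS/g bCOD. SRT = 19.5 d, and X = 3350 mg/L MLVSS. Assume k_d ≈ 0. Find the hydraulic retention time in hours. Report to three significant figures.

τ ≈ 14.5 h

Biomass mass balance (decay neglected): V·X = Y·Q·(S₀ − S)·θ_c, so V = 0.497 × 38900 × (215 − 6.65) × 19.5 / 3350 = 23447 m³.
τ = V/Q = 23447/38900 = 0.6028 d, or 14.47 h.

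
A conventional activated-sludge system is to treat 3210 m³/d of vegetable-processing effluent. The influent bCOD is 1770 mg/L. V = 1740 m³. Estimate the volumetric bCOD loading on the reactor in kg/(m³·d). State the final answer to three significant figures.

L_v ≈ 3.27 kg bCOD/(m³·d)

Applied bCOD load per unit volume = Q·S₀/V = (3210 × 1770/1000)/1740 = 3.265 kg bCOD·m⁻³·d⁻¹.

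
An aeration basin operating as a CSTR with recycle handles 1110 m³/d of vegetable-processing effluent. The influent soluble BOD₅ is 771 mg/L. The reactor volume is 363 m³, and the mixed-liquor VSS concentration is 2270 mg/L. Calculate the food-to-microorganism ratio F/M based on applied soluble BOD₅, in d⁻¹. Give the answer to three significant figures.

F/M = applied load / biomass = Q·S₀/(V·X) = 1110 × 771 / (363.0 × 2270) = 1.039 d⁻¹.

F/M ≈ 1.04 d⁻¹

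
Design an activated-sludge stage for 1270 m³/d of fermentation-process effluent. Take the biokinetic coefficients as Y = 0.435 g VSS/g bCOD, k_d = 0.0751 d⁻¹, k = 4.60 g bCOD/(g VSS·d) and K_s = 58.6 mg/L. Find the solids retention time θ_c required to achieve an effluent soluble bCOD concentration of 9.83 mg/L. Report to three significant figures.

At the target effluent, Y k S/(K_s+S) = 0.435×4.60×9.83/68.43 = 0.2874 d⁻¹.
θ_c = 1/(μ − k_d) = 1/(0.2874 − 0.0751) = 1/0.2123 = 4.709 d.

θ_c ≈ 4.71 d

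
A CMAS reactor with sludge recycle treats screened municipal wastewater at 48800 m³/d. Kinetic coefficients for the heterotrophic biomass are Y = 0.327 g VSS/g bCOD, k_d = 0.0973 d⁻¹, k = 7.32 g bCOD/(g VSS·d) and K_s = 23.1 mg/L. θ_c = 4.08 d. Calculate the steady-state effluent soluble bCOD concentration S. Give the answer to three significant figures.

S ≈ 3.86 mg/L

Effluent substrate depends only on kinetics and SRT: S = K_s(1 + k_d θ_c) / [θ_c(Yk − k_d) − 1] = 23.1 × (1 + 0.0973 × 4.08) / [4.08 × (0.327 × 7.32 − 0.0973) − 1] = 32.27 / 8.369 = 3.856 mg/L.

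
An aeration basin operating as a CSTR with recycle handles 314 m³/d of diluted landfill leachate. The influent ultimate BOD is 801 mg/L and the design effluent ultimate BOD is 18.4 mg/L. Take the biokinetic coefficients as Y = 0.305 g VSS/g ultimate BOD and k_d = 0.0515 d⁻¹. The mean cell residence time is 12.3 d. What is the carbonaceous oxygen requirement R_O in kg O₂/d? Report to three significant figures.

Y_obs = Y / (1 + k_d θ_c) = 0.305 / (1 + 0.0515 × 12.3) = 0.305 / 1.633 = 0.1867.
ΔS = 801 − 18.4 = 782.6 mg/L, so the substrate removal rate is 314 × 782.6/1000 = 245.7 kg ultimate BOD/d.
P_X = Y_obs·Q·(S₀ − S) = 0.1867 × 245.7 = 45.88 kg VSS/d.
R_O = Q·ΔS − 1.42 P_X = 245.7 − 65.16 = 180.6 kg O₂/d.

R_O ≈ 181 kg O₂/d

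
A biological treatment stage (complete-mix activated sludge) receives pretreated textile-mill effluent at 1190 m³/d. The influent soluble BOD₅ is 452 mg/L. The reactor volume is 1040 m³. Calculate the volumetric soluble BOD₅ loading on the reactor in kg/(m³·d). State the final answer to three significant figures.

L_v ≈ 0.517 kg soluble BOD₅/(m³·d)

Applied soluble BOD₅ load per unit volume = Q·S₀/V = (1190 × 452/1000)/1040 = 0.5172 kg soluble BOD₅·m⁻³·d⁻¹.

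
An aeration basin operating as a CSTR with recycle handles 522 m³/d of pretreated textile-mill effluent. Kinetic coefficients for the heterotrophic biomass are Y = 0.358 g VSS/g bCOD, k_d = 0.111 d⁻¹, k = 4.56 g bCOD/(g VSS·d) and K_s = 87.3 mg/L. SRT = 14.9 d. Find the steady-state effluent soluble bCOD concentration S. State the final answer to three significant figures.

S ≈ 10.7 mg/L

For a completely mixed reactor with recycle the Lawrence–McCarty relation gives S = K_s·(1 + k_d·θ_c) / [θ_c·(Y·k − k_d) − 1] = 87.3 × (1 + 0.111 × 14.9) / [14.9 × (0.358 × 4.56 − 0.111) − 1] = 231.7 / 21.67 = 10.69 mg/L.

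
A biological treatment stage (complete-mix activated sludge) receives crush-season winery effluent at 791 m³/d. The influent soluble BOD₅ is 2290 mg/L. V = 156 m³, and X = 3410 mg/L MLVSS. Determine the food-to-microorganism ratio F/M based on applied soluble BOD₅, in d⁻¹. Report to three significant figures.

F/M = applied load / biomass = Q·S₀/(V·X) = 791 × 2290 / (156.0 × 3410) = 3.405 d⁻¹.

F/M ≈ 3.41 d⁻¹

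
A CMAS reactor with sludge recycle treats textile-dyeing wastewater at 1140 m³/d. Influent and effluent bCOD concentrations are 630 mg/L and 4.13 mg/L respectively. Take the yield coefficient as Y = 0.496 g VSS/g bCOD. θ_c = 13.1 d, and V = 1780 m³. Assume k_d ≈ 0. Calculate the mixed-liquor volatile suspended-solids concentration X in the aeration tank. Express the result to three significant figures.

X ≈ 2600 mg/L

Without decay, X = Y Q (S₀−S) θ_c / V = 0.496 × 1140 × (630 − 4.13) × 13.1 / 1780 = 2604 mg/L.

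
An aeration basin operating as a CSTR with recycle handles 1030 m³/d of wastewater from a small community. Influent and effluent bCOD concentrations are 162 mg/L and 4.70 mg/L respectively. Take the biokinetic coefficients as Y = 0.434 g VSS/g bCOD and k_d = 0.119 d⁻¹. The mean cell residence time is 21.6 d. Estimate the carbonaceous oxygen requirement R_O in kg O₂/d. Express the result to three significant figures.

The observed yield is Y_obs = Y/(1 + k_d·θ_c) = 0.434 / (1 + 0.119 × 21.6) = 0.434 / 3.570 = 0.1216 g VSS per g bCOD removed.
Q·(S₀ − S) = 1030 × (162 − 4.70) × 10⁻³ = 162.0 kg/d removed.
Biomass synthesised: P_X = Y_obs × 162.0 = 19.69 kg VSS/d.
R_O = Q·ΔS − 1.42 P_X = 162.0 − 27.97 = 134.1 kg O₂/d.

R_O ≈ 134 kg O₂/d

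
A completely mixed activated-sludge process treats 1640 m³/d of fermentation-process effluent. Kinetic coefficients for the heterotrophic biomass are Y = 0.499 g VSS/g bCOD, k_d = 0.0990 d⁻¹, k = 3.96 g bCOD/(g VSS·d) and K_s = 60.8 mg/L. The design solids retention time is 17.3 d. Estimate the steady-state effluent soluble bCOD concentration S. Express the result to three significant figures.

From the Monod/SRT balance for a CMAS, S = K_s·(1+k_d θ_c)/[θ_c·(Y k − k_d) − 1] = 60.8 × (1 + 0.0990 × 17.3) / [17.3 × (0.499 × 3.96 − 0.0990) − 1] = 164.9 / 31.47 = 5.240 mg/L.

S ≈ 5.24 mg/L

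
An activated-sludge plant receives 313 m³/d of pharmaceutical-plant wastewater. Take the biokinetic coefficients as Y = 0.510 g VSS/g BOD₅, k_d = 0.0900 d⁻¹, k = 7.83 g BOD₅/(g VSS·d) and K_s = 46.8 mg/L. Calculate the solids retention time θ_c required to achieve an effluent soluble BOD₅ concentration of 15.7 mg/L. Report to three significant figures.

From 1/θ_c = Y·k·S/(K_s + S) − k_d: Y·k·S/(K_s+S) = 0.510 × 7.83 × 15.7 / (46.8 + 15.7) = 1.003 d⁻¹.
Then 1/θ_c = μ − k_d = 1.003 − 0.0900 = 0.9131 d⁻¹, giving θ_c = 1.095 d.

θ_c ≈ 1.10 d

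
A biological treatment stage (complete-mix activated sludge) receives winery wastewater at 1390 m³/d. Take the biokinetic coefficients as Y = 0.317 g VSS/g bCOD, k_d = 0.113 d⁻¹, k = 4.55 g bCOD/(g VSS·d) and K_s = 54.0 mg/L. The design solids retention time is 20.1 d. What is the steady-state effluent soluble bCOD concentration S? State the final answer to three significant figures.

Effluent substrate depends only on kinetics and SRT: S = K_s(1 + k_d θ_c) / [θ_c(Yk − k_d) − 1] = 54.0 × (1 + 0.113 × 20.1) / [20.1 × (0.317 × 4.55 − 0.113) − 1] = 176.7 / 25.72 = 6.868 mg/L.

S ≈ 6.87 mg/L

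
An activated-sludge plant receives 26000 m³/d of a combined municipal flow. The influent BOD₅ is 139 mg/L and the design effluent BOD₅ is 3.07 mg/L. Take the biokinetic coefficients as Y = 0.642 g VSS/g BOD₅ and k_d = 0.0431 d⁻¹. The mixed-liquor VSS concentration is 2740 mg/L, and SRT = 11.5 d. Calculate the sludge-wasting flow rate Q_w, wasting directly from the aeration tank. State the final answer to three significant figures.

Q_w ≈ 554 m³/d

Steady-state biomass mass balance: V·X·(1 + k_d·θ_c) = Y·Q·(S₀ − S)·θ_c, so V = 0.642 × 26000 × (139 − 3.07) × 11.5 / [2740 × (1 + 0.0431 × 11.5)] = 2.61×10^7 / 4098 = 6367 m³.
For wasting at MLVSS concentration, Q_w = V/θ_c = 6367/11.5 = 553.7 m³/d.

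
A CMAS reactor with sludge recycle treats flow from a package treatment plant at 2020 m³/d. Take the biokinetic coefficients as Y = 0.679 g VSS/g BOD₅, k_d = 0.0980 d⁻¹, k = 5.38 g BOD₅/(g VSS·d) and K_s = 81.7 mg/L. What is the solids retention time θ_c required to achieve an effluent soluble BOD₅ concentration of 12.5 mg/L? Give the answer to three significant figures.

θ_c ≈ 2.59 d

From 1/θ_c = Y·k·S/(K_s + S) − k_d: Y·k·S/(K_s+S) = 0.679 × 5.38 × 12.5 / (81.7 + 12.5) = 0.4847 d⁻¹.
Then 1/θ_c = μ − k_d = 0.4847 − 0.0980 = 0.3867 d⁻¹, giving θ_c = 2.586 d.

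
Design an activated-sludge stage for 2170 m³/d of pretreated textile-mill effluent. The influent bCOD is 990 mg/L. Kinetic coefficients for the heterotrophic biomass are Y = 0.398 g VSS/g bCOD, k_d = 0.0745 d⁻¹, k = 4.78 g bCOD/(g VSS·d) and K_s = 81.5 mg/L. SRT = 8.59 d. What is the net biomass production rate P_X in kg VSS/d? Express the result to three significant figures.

Effluent substrate depends only on kinetics and SRT: S = K_s(1 + k_d θ_c) / [θ_c(Yk − k_d) − 1] = 81.5 × (1 + 0.0745 × 8.59) / [8.59 × (0.398 × 4.78 − 0.0745) − 1] = 133.7 / 14.70 = 9.091 mg/L.
Y_obs = Y / (1 + k_d θ_c) = 0.398 / (1 + 0.0745 × 8.59) = 0.398 / 1.640 = 0.2427.
Q·(S₀ − S) = 2170 × (990 − 9.09) × 10⁻³ = 2129 kg/d removed.
Net biomass production P_X = Y_obs × Q·(S₀ − S) = 0.2427 × 2129 = 516.6 kg VSS/d.

P_X ≈ 517 kg VSS/d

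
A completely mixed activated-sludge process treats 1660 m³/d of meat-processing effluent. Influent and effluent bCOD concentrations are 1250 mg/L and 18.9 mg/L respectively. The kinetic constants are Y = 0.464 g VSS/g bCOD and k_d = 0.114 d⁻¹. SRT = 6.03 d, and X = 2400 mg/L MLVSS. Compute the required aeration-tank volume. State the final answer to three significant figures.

From the SRT design equation V = Y Q (S₀−S) θ_c / [X (1 + k_d θ_c)] = 0.464 × 1660 × (1250 − 18.9) × 6.03 / [2400 × (1 + 0.114 × 6.03)] = 5.72×10^6 / 4050 = 1412 m³.

V ≈ 1410 m³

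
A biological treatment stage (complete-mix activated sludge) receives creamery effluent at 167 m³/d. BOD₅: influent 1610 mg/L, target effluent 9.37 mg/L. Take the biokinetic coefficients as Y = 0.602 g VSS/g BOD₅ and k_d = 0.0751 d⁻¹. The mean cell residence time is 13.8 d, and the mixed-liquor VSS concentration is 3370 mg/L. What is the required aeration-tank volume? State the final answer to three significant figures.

V ≈ 324 m³

Steady-state biomass mass balance: V·X·(1 + k_d·θ_c) = Y·Q·(S₀ − S)·θ_c, so V = 0.602 × 167 × (1610 − 9.37) × 13.8 / [3370 × (1 + 0.0751 × 13.8)] = 2.22×10^6 / 6863 = 323.6 m³.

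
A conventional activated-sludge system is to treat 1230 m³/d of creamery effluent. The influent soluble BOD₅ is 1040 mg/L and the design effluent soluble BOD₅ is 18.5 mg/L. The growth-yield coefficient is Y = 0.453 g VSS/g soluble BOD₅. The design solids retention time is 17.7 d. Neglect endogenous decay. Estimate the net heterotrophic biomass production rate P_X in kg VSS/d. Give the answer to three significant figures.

Since k_d ≈ 0, Y_obs = Y = 0.453 g VSS/g soluble BOD₅.
ΔS = 1040 − 18.5 = 1022 mg/L, so the substrate removal rate is 1230 × 1022/1000 = 1256 kg soluble BOD₅/d.
Biomass produced: P_X = Y_obs·Q·ΔS = 0.4530 × 1256 ≈ 569.2 kg VSS/d.

P_X ≈ 569 kg VSS/d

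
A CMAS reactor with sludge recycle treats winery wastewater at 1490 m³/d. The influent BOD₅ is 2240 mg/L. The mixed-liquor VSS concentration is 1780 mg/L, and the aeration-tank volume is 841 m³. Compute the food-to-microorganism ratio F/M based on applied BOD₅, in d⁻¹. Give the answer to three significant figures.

F/M = applied load / biomass = Q·S₀/(V·X) = 1490 × 2240 / (841.0 × 1780) = 2.230 d⁻¹.

F/M ≈ 2.23 d⁻¹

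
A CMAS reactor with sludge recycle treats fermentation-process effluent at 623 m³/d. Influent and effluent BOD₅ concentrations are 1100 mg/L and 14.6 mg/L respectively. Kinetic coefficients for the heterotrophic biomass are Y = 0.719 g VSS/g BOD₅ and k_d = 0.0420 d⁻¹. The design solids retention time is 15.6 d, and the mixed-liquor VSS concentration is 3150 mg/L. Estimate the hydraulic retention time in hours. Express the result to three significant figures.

τ ≈ 56.0 h

Rearranging the biomass balance for a CMAS with decay, V = Y·Q·ΔS·θ_c / [X·(1+k_d θ_c)] = 0.719 × 623 × (1100 − 14.6) × 15.6 / [3150 × (1 + 0.0420 × 15.6)] = 7.58×10^6 / 5214 = 1455 m³.
τ = V/Q = 1455/623 = 2.335 d, or 56.04 h.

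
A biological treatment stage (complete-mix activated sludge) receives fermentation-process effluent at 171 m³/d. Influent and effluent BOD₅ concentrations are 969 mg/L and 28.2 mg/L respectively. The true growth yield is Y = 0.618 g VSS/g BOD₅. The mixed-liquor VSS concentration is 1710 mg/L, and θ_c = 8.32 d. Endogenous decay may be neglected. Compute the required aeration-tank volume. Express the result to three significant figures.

V ≈ 484 m³

With k_d = 0 the design equation reduces to V = Y Q (S₀−S) θ_c / X = 0.618 × 171 × (969 − 28.2) × 8.32 / 1710 = 483.7 m³.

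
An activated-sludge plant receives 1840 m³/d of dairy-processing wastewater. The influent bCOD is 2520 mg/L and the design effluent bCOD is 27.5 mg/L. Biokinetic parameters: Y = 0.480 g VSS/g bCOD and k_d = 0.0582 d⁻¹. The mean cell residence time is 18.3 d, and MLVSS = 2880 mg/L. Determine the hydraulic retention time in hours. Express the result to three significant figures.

From the SRT design equation V = Y Q (S₀−S) θ_c / [X (1 + k_d θ_c)] = 0.480 × 1840 × (2520 − 27.5) × 18.3 / [2880 × (1 + 0.0582 × 18.3)] = 4.03×10^7 / 5947 = 6774 m³.
Hydraulic retention time τ = V/Q = 6774 / 1840 = 3.681 d = 88.35 h.

τ ≈ 88.4 h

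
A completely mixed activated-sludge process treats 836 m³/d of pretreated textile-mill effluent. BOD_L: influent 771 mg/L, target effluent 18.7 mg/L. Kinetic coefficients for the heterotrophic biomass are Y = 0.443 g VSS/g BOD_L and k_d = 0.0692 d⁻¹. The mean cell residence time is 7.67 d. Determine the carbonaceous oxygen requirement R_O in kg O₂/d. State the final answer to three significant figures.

R_O ≈ 370 kg O₂/d

Correct the yield for decay: Y_obs = Y/(1 + k_d θ_c) = 0.443 / (1 + 0.0692 × 7.67) = 0.443 / 1.531 = 0.2894.
ΔS = 771 − 18.7 = 752.3 mg/L, so the substrate removal rate is 836 × 752.3/1000 = 628.9 kg BOD_L/d.
Biomass synthesised: P_X = Y_obs × 628.9 = 182.0 kg VSS/d.
R_O = Q·(S₀ − S) − 1.42·P_X = 628.9 − 1.42 × 182.0 = 370.5 kg O₂/d.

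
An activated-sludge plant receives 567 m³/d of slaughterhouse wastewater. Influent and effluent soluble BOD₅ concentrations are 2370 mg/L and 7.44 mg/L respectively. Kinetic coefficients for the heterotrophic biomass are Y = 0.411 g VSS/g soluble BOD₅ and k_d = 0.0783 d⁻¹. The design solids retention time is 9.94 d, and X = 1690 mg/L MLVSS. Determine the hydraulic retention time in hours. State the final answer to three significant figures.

τ ≈ 77.1 h

From the SRT design equation V = Y Q (S₀−S) θ_c / [X (1 + k_d θ_c)] = 0.411 × 567 × (2370 − 7.44) × 9.94 / [1690 × (1 + 0.0783 × 9.94)] = 5.47×10^6 / 3005 = 1821 m³.
HRT = V/Q = 1821 m³ / 567 m³·d⁻¹ = 3.212 d × 24 = 77.08 h.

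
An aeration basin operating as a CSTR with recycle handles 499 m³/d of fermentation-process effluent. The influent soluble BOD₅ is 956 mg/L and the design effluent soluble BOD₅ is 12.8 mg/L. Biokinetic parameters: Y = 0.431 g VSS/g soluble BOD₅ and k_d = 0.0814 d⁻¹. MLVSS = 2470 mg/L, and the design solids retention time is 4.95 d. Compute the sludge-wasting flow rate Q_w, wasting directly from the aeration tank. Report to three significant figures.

Steady-state biomass mass balance: V·X·(1 + k_d·θ_c) = Y·Q·(S₀ − S)·θ_c, so V = 0.431 × 499 × (956 − 12.8) × 4.95 / [2470 × (1 + 0.0814 × 4.95)] = 1×10^6 / 3465 = 289.8 m³.
For wasting at MLVSS concentration, Q_w = V/θ_c = 289.8/4.95 = 58.54 m³/d.

Q_w ≈ 58.5 m³/d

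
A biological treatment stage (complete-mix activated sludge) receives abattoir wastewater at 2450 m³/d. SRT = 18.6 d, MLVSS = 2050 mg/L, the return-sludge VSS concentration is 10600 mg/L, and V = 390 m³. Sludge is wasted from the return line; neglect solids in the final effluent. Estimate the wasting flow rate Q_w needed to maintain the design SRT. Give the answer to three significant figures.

Wasting from the return line (neglecting effluent solids): Q_w = V·X / (θ_c·X_r) = 390.0 × 2050 / (18.6 × 10600) = 4.055 m³/d.

Q_w ≈ 4.06 m³/d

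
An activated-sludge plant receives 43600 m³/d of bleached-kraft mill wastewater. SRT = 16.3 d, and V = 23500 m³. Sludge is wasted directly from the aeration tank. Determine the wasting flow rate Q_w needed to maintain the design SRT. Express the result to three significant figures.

Q_w ≈ 1440 m³/d

Wasting from the aeration tank: Q_w = V / θ_c = 23500 / 16.3 = 1442 m³/d.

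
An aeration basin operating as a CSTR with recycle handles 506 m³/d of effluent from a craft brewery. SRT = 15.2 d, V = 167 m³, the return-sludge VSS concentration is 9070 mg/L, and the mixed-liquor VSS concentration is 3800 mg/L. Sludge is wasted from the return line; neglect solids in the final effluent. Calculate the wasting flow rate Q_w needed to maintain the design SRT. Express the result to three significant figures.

θ_c = V·X/(Q_w·X_r) when wasting from the recycle, so Q_w = V·X/(θ_c·X_r) = 167.0 × 3800 / (15.2 × 9070) = 4.603 m³/d.

Q_w ≈ 4.60 m³/d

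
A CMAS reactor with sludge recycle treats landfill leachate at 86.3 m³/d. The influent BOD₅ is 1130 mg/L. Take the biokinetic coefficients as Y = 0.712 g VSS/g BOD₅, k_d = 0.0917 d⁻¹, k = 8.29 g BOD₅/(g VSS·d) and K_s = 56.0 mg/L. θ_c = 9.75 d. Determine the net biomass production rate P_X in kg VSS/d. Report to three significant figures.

P_X ≈ 36.6 kg VSS/d

Effluent substrate depends only on kinetics and SRT: S = K_s(1 + k_d θ_c) / [θ_c(Yk − k_d) − 1] = 56.0 × (1 + 0.0917 × 9.75) / [9.75 × (0.712 × 8.29 − 0.0917) − 1] = 106.1 / 55.66 = 1.906 mg/L.
Observed yield with endogenous decay: Y_obs = Y / (1 + k_d·θ_c) = 0.712 / (1 + 0.0917 × 9.75) = 0.712 / 1.894 = 0.3759 g VSS/g BOD₅.
Substrate removed = Q·(S₀ − S) = 86.3 m³/d × (1130 − 1.91) g/m³ = 9.74×10^4 g/d = 97.35 kg/d.
P_X = Y_obs · Q(S₀ − S) = 0.3759 × 97.35 = 36.60 kg VSS/d.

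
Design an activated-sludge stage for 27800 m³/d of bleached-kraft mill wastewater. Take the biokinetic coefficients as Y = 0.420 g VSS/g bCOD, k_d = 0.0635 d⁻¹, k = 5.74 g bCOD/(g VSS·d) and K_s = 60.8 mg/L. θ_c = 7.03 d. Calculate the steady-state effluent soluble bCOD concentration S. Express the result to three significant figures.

From the Monod/SRT balance for a CMAS, S = K_s·(1+k_d θ_c)/[θ_c·(Y k − k_d) − 1] = 60.8 × (1 + 0.0635 × 7.03) / [7.03 × (0.420 × 5.74 − 0.0635) − 1] = 87.94 / 15.50 = 5.673 mg/L.

S ≈ 5.67 mg/L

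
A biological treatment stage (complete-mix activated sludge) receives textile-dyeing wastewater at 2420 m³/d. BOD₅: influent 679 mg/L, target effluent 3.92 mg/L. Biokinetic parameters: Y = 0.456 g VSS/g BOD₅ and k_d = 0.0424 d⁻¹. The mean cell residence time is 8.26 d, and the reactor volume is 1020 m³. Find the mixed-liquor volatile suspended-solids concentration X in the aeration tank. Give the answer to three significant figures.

X = Y·Q·ΔS·θ_c / [V·(1 + k_d θ_c)] = 0.456 × 2420 × (679 − 3.92) × 8.26 / [1020 × (1 + 0.0424 × 8.26)] = 4468 mg/L.

X ≈ 4470 mg/L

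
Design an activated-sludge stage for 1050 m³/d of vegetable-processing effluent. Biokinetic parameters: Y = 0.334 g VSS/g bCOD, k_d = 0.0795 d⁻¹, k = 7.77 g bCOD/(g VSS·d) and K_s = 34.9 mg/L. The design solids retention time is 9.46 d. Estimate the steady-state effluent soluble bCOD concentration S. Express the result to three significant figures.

For a completely mixed reactor with recycle the Lawrence–McCarty relation gives S = K_s·(1 + k_d·θ_c) / [θ_c·(Y·k − k_d) − 1] = 34.9 × (1 + 0.0795 × 9.46) / [9.46 × (0.334 × 7.77 − 0.0795) − 1] = 61.15 / 22.80 = 2.682 mg/L.

S ≈ 2.68 mg/L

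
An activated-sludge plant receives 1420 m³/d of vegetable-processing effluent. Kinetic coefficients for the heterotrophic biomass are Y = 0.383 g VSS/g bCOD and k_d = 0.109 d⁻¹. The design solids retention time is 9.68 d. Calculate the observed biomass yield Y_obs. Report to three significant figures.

Y_obs ≈ 0.186 g VSS/g bCOD

Correct the yield for decay: Y_obs = Y/(1 + k_d θ_c) = 0.383 / (1 + 0.109 × 9.68) = 0.383 / 2.055 = 0.1864.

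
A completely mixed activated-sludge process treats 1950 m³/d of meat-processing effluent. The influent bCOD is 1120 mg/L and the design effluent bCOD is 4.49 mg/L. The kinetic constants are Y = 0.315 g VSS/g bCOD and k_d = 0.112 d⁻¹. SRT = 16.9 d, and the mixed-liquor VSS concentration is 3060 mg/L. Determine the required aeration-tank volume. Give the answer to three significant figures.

V ≈ 1310 m³

Rearranging the biomass balance for a CMAS with decay, V = Y·Q·ΔS·θ_c / [X·(1+k_d θ_c)] = 0.315 × 1950 × (1120 − 4.49) × 16.9 / [3060 × (1 + 0.112 × 16.9)] = 1.16×10^7 / 8852 = 1308 m³.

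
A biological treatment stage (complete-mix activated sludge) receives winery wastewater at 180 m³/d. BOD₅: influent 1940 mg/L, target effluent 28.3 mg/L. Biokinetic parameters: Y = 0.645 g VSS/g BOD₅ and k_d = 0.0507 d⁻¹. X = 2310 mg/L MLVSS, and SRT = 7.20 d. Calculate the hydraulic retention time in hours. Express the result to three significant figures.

τ ≈ 67.6 h

Steady-state biomass mass balance: V·X·(1 + k_d·θ_c) = Y·Q·(S₀ − S)·θ_c, so V = 0.645 × 180 × (1940 − 28.3) × 7.20 / [2310 × (1 + 0.0507 × 7.20)] = 1.6×10^6 / 3153 = 506.8 m³.
τ = V/Q = 506.8/180 = 2.815 d, or 67.57 h.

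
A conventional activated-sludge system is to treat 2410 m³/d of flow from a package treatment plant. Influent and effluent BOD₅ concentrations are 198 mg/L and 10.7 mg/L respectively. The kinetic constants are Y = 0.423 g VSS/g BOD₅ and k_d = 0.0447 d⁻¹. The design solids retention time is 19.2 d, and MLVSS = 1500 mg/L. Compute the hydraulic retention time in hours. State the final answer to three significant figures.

From the SRT design equation V = Y Q (S₀−S) θ_c / [X (1 + k_d θ_c)] = 0.423 × 2410 × (198 − 10.7) × 19.2 / [1500 × (1 + 0.0447 × 19.2)] = 3.67×10^6 / 2787 = 1315 m³.
HRT = V/Q = 1315 m³ / 2410 m³·d⁻¹ = 0.5457 d × 24 = 13.10 h.

τ ≈ 13.1 h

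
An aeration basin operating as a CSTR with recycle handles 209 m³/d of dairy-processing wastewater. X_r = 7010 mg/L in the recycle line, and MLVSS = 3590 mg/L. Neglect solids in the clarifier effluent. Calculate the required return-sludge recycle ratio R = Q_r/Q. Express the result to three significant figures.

R = Q_r/Q = X/(X_r − X) = 3590 / (7010 − 3590) = 1.050.

R ≈ 1.05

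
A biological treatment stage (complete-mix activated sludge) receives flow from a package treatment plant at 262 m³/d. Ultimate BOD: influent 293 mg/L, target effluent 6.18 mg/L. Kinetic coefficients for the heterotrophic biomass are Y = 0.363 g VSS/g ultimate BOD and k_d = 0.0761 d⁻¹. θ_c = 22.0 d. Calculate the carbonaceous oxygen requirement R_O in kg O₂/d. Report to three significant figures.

Observed yield with endogenous decay: Y_obs = Y / (1 + k_d·θ_c) = 0.363 / (1 + 0.0761 × 22.0) = 0.363 / 2.674 = 0.1357 g VSS/g ultimate BOD.
Q·(S₀ − S) = 262 × (293 − 6.18) × 10⁻³ = 75.15 kg/d removed.
Biomass synthesised: P_X = Y_obs × 75.15 = 10.20 kg VSS/d.
R_O = Q·ΔS − 1.42 P_X = 75.15 − 14.48 = 60.66 kg O₂/d.

R_O ≈ 60.7 kg O₂/d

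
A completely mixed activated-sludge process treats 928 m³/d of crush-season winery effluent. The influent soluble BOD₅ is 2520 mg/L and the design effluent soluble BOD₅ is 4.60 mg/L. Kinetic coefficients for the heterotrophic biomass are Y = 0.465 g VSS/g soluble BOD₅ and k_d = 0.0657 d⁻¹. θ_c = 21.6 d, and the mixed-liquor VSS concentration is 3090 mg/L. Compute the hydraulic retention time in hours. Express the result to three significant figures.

Steady-state biomass mass balance: V·X·(1 + k_d·θ_c) = Y·Q·(S₀ − S)·θ_c, so V = 0.465 × 928 × (2520 − 4.60) × 21.6 / [3090 × (1 + 0.0657 × 21.6)] = 2.34×10^7 / 7475 = 3137 m³.
τ = V/Q = 3137/928 = 3.380 d, or 81.12 h.

τ ≈ 81.1 h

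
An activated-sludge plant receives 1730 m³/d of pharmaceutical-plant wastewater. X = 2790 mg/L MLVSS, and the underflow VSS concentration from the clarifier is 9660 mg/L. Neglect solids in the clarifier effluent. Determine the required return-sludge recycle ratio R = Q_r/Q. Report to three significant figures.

R ≈ 0.406

Solids balance on the clarifier gives (1+R)X = R·X_r, so R = X/(X_r − X) = 2790 / (9660 − 2790) = 0.4061.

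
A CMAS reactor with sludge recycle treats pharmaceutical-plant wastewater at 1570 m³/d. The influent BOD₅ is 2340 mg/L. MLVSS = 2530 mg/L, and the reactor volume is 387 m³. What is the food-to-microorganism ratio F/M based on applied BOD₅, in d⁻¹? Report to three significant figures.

F/M = applied load / biomass = Q·S₀/(V·X) = 1570 × 2340 / (387.0 × 2530) = 3.752 d⁻¹.

F/M ≈ 3.75 d⁻¹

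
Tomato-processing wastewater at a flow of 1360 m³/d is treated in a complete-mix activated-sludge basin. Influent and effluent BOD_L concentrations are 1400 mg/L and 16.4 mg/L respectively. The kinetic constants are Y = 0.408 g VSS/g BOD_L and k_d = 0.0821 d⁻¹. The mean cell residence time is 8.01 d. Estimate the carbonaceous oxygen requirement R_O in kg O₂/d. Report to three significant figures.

Observed yield with endogenous decay: Y_obs = Y / (1 + k_d·θ_c) = 0.408 / (1 + 0.0821 × 8.01) = 0.408 / 1.658 = 0.2461 g VSS/g BOD_L.
Substrate removed = Q·(S₀ − S) = 1360 m³/d × (1400 − 16.4) g/m³ = 1.88×10^6 g/d = 1882 kg/d.
P_X = Y_obs·Q·(S₀ − S) = 0.2461 × 1882 = 463.2 kg VSS/d.
Carbonaceous O₂ demand = substrate oxidised − cell-mass equivalent = 1882 − 1.42 × 463.2 = 1224 kg O₂/d.

R_O ≈ 1220 kg O₂/d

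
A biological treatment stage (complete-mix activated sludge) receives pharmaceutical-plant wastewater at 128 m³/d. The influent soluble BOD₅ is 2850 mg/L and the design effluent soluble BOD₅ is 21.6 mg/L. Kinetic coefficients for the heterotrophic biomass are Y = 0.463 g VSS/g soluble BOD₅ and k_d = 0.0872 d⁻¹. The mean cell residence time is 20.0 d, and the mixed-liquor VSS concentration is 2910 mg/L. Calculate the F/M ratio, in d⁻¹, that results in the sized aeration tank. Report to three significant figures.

From the SRT design equation V = Y Q (S₀−S) θ_c / [X (1 + k_d θ_c)] = 0.463 × 128 × (2850 − 21.6) × 20.0 / [2910 × (1 + 0.0872 × 20.0)] = 3.35×10^6 / 7985 = 419.8 m³.
F/M = Q·S₀ / (V·X) = 128 × 2850 / (419.8 × 2910) = 0.2986 g soluble BOD₅·(g VSS·d)⁻¹.

F/M ≈ 0.299 d⁻¹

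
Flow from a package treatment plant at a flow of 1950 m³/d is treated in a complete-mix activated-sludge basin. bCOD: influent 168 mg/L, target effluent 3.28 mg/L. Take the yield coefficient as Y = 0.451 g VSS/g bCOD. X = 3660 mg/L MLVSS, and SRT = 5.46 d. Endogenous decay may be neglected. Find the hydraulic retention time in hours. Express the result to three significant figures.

With k_d = 0 the design equation reduces to V = Y Q (S₀−S) θ_c / X = 0.451 × 1950 × (168 − 3.28) × 5.46 / 3660 = 216.1 m³.
τ = V/Q = 216.1/1950 = 0.1108 d, or 2.660 h.

τ ≈ 2.66 h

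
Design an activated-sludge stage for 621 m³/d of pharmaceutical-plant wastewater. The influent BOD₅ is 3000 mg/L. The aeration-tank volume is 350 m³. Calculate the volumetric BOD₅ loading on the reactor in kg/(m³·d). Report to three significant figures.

Volumetric loading L_v = Q·S₀ / V = 621 × 3000 g/m³ / 350.0 m³ = 5323 g/(m³·d) = 5.323 kg BOD₅/(m³·d).

L_v ≈ 5.32 kg BOD₅/(m³·d)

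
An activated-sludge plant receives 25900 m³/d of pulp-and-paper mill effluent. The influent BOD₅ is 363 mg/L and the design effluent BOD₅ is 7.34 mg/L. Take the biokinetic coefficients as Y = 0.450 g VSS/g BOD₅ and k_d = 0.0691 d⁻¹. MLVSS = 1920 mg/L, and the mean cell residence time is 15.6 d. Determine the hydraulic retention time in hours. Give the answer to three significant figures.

τ ≈ 15.0 h

Rearranging the biomass balance for a CMAS with decay, V = Y·Q·ΔS·θ_c / [X·(1+k_d θ_c)] = 0.450 × 25900 × (363 − 7.34) × 15.6 / [1920 × (1 + 0.0691 × 15.6)] = 6.47×10^7 / 3990 = 16208 m³.
Hydraulic retention time τ = V/Q = 16208 / 25900 = 0.6258 d = 15.02 h.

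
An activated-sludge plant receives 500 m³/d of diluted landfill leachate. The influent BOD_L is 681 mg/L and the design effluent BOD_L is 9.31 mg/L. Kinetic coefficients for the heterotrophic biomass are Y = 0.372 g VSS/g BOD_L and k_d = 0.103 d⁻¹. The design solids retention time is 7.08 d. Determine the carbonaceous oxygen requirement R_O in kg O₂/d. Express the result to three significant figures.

R_O ≈ 233 kg O₂/d

Correct the yield for decay: Y_obs = Y/(1 + k_d θ_c) = 0.372 / (1 + 0.103 × 7.08) = 0.372 / 1.729 = 0.2151.
Mass of BOD_L removed per day: Q(S₀ − S) = 500 × 671.7 g/m³ = 335.8 kg/d.
P_X = Y_obs·Q·(S₀ − S) = 0.2151 × 335.8 = 72.25 kg VSS/d.
R_O = Q·ΔS − 1.42 P_X = 335.8 − 102.6 = 233.3 kg O₂/d.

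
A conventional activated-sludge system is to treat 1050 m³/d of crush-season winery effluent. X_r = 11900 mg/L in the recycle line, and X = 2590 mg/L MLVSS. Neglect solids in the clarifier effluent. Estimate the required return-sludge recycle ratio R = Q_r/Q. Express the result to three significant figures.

Mass balance around the secondary clarifier (neglecting effluent solids): R = X / (X_r − X) = 2590 / (11900 − 2590) = 0.2782.

R ≈ 0.278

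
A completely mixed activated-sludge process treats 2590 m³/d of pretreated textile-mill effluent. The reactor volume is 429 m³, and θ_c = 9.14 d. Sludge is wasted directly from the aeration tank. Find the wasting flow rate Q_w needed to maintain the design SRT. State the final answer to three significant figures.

With mixed-liquor wasting, θ_c = V/Q_w, so Q_w = V/θ_c = 429.0/9.14 = 46.94 m³/d.

Q_w ≈ 46.9 m³/d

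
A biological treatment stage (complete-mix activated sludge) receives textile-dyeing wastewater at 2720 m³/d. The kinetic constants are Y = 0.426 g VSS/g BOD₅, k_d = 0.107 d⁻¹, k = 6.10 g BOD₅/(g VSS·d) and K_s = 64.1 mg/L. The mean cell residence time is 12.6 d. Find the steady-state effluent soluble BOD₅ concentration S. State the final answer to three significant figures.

From the Monod/SRT balance for a CMAS, S = K_s·(1+k_d θ_c)/[θ_c·(Y k − k_d) − 1] = 64.1 × (1 + 0.107 × 12.6) / [12.6 × (0.426 × 6.10 − 0.107) − 1] = 150.5 / 30.39 = 4.952 mg/L.

S ≈ 4.95 mg/L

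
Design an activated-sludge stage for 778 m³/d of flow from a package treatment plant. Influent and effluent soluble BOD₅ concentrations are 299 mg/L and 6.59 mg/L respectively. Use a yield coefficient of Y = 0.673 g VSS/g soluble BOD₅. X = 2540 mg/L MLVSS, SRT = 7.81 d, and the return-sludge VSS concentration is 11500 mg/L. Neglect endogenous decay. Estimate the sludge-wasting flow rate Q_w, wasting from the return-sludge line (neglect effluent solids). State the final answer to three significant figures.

V·X = Y·Q·ΔS·θ_c gives V = 0.673 × 778 × (299 − 6.59) × 7.81 / 2540 = 470.8 m³.
Wasting from the return line (neglecting effluent solids): Q_w = V·X / (θ_c·X_r) = 470.8 × 2540 / (7.81 × 11500) = 13.31 m³/d.

Q_w ≈ 13.3 m³/d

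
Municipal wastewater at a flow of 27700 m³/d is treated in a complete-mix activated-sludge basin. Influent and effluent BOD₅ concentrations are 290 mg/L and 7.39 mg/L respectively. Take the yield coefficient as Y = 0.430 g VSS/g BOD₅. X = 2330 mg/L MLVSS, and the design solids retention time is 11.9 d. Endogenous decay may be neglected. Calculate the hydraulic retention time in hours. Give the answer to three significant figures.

With k_d = 0 the design equation reduces to V = Y Q (S₀−S) θ_c / X = 0.430 × 27700 × (290 − 7.39) × 11.9 / 2330 = 17192 m³.
τ = V/Q = 17192/27700 = 0.6207 d, or 14.90 h.

τ ≈ 14.9 h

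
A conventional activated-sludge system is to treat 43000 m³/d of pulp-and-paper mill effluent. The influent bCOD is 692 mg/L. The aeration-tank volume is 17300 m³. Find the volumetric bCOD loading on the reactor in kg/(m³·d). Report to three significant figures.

L_v ≈ 1.72 kg bCOD/(m³·d)

Volumetric loading L_v = Q·S₀ / V = 43000 × 692 g/m³ / 17300 m³ = 1720 g/(m³·d) = 1.720 kg bCOD/(m³·d).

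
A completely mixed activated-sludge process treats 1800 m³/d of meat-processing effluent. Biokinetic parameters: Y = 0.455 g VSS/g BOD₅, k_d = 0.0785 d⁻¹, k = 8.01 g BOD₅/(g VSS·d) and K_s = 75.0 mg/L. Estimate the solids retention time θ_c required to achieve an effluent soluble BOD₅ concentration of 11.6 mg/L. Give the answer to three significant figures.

From 1/θ_c = Y·k·S/(K_s + S) − k_d: Y·k·S/(K_s+S) = 0.455 × 8.01 × 11.6 / (75.0 + 11.6) = 0.4882 d⁻¹.
Then 1/θ_c = μ − k_d = 0.4882 − 0.0785 = 0.4097 d⁻¹, giving θ_c = 2.441 d.

θ_c ≈ 2.44 d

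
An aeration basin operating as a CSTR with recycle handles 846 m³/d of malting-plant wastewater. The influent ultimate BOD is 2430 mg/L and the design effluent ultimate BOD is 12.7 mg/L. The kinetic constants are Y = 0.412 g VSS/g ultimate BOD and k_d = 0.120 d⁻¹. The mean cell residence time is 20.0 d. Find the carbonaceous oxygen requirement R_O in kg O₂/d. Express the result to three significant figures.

R_O ≈ 1690 kg O₂/d

Y_obs = Y / (1 + k_d θ_c) = 0.412 / (1 + 0.120 × 20.0) = 0.412 / 3.400 = 0.1212.
Substrate removed = Q·(S₀ − S) = 846 m³/d × (2430 − 12.7) g/m³ = 2.05×10^6 g/d = 2045 kg/d.
Biomass synthesised: P_X = Y_obs × 2045 = 247.8 kg VSS/d.
R_O = Q·(S₀ − S) − 1.42·P_X = 2045 − 1.42 × 247.8 = 1693 kg O₂/d.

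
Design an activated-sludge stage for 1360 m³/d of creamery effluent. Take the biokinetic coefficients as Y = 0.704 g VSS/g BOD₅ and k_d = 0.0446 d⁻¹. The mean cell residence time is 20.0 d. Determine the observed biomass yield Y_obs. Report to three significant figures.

Y_obs = Y / (1 + k_d θ_c) = 0.704 / (1 + 0.0446 × 20.0) = 0.704 / 1.892 = 0.3721.

Y_obs ≈ 0.372 g VSS/g BOD₅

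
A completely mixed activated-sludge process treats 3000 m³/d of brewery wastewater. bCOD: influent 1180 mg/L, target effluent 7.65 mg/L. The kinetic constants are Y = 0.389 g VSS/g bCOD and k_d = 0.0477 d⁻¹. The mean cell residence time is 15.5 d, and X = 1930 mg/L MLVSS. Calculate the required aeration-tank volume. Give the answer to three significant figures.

V ≈ 6320 m³

Steady-state biomass mass balance: V·X·(1 + k_d·θ_c) = Y·Q·(S₀ − S)·θ_c, so V = 0.389 × 3000 × (1180 − 7.65) × 15.5 / [1930 × (1 + 0.0477 × 15.5)] = 2.12×10^7 / 3357 = 6317 m³.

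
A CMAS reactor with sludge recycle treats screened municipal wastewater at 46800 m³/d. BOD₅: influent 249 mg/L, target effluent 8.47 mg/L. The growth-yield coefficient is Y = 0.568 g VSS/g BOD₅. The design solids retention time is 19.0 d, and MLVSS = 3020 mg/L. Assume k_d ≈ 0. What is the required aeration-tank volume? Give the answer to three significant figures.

V ≈ 40200 m³

With k_d = 0 the design equation reduces to V = Y Q (S₀−S) θ_c / X = 0.568 × 46800 × (249 − 8.47) × 19.0 / 3020 = 40226 m³.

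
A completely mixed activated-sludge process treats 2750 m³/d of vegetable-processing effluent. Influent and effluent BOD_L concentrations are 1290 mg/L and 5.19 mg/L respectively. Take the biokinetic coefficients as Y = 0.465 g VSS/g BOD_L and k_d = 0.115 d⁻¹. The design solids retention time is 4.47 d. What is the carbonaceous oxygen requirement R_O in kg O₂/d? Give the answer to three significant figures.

R_O ≈ 1990 kg O₂/d

Y_obs = Y / (1 + k_d θ_c) = 0.465 / (1 + 0.115 × 4.47) = 0.465 / 1.514 = 0.3071.
Mass of BOD_L removed per day: Q(S₀ − S) = 2750 × 1285 g/m³ = 3533 kg/d.
Net sludge production P_X = 0.3071 × 3533 = 1085 kg VSS/d.
R_O = Q·ΔS − 1.42 P_X = 3533 − 1541 = 1992 kg O₂/d.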